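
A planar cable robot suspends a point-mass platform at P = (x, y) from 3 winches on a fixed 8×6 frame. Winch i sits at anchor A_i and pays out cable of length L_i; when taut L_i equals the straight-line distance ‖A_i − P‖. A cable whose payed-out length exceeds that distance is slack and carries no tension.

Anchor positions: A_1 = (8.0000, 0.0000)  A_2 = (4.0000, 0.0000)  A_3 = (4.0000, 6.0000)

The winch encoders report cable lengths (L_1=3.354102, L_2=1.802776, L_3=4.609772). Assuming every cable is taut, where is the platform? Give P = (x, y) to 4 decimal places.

each cable: (A_i−P)·(A_i−P) = L_i²; let k_i = ‖A_i‖²−L_i²
k_1 = 64.0000+0.0000−11.2500 = 52.7500
row 1: 8.0000x + 0.0000y = 40.0000  (k_2=12.7500)
row 2: 8.0000x − 12.0000y = 22.0000  (k_3=30.7500)
Cramer on rows 1–2 → x = 5.0000, y = 1.5000

(5.0000, 1.5000)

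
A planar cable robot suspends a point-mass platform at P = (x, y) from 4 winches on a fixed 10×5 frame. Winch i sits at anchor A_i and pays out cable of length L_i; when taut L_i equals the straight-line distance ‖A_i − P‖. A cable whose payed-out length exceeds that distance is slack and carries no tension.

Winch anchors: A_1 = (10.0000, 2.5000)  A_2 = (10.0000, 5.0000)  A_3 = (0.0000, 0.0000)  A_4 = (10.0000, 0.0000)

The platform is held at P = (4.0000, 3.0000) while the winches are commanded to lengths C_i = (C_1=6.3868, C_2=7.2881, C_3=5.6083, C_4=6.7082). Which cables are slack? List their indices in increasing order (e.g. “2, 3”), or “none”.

cable 1: √((6.0000)²+(-0.5000)²)=6.0208, C_1=6.3868: slack
cable 2: √((6.0000)²+(2.0000)²)=6.3246, C_2=7.2881: slack
cable 3: √((-4.0000)²+(-3.0000)²)=5.0000, C_3=5.6083: slack
cable 4: √((6.0000)²+(-3.0000)²)=6.7082, C_4=6.7082: taut

1, 2, 3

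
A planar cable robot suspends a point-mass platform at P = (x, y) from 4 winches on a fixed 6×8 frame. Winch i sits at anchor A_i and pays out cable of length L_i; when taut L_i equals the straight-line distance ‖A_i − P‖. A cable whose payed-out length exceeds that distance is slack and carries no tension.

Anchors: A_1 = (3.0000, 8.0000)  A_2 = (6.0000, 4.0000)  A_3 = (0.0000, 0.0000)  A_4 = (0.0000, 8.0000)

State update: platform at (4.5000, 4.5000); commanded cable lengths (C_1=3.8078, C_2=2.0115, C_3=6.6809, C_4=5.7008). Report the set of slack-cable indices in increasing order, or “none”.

2, 3

cable 1: L_1 = ‖A_1−P‖ = 3.8079;  C_1 = 3.8078 → taut
cable 2: L_2 = ‖A_2−P‖ = 1.5811;  C_2 = 2.0115 → slack
cable 3: L_3 = ‖A_3−P‖ = 6.3640;  C_3 = 6.6809 → slack
cable 4: L_4 = ‖A_4−P‖ = 5.7009;  C_4 = 5.7008 → taut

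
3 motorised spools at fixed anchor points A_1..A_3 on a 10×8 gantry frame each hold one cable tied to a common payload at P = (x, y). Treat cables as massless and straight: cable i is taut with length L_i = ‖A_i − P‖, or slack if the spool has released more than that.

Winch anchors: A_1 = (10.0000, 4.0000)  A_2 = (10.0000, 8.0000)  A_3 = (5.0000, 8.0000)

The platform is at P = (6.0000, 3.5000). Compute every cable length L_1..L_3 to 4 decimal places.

(4.0311, 6.0208, 4.6098)

cable 1: Δx=4.0000, Δy=0.5000; L_1 = √(Δx²+Δy²) = 4.0311
cable 2: Δx=4.0000, Δy=4.5000; L_2 = √(Δx²+Δy²) = 6.0208
cable 3: Δx=-1.0000, Δy=4.5000; L_3 = √(Δx²+Δy²) = 4.6098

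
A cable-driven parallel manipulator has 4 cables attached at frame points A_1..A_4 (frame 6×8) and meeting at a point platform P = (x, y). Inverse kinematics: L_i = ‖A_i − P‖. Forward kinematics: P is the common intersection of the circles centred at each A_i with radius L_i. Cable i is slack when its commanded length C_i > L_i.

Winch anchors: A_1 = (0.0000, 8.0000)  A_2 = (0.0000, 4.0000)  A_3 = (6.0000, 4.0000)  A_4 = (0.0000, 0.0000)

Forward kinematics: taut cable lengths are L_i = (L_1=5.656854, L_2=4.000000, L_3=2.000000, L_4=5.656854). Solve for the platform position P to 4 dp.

(4.0000, 4.0000)

expand ‖A_i−P‖²=L_i² and subtract eq 1 (q_i ≔ ‖A_i‖²−L_i²)
q_1 = 0.0000+64.0000−32.0000 = 32.0000
eq1−eq2 → [0.0000  8.0000]·P = 32.0000
eq1−eq3 → [-12.0000  8.0000]·P = -16.0000
eq1−eq4 → [0.0000  16.0000]·P = 64.0000
2×2 solve → P = (4.0000, 4.0000)
check cable 4: ‖A_4−P‖² = 32.0000 ≈ L_4² = 32.0000 ✓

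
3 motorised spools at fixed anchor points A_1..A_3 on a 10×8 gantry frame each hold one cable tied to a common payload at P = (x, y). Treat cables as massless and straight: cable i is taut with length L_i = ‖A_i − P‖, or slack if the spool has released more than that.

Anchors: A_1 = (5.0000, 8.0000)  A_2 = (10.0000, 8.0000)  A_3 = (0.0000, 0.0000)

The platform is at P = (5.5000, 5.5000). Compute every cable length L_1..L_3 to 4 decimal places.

L_1 = √((5.0000−5.5000)² + (8.0000−5.5000)²) = 2.5495
L_2 = √((10.0000−5.5000)² + (8.0000−5.5000)²) = 5.1478
L_3 = √((0.0000−5.5000)² + (0.0000−5.5000)²) = 7.7782

(2.5495, 5.1478, 7.7782)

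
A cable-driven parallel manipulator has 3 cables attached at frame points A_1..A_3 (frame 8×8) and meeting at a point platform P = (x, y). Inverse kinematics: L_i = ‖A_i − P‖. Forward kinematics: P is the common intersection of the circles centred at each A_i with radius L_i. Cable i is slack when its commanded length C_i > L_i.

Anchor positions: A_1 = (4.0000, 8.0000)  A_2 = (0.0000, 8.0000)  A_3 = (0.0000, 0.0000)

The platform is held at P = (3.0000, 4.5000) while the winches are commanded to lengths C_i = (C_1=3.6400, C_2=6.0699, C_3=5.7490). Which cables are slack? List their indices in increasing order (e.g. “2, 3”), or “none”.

cable 1: L_1 = ‖A_1−P‖ = 3.6401;  C_1 = 3.6400 → taut
cable 2: L_2 = ‖A_2−P‖ = 4.6098;  C_2 = 6.0699 → slack
cable 3: L_3 = ‖A_3−P‖ = 5.4083;  C_3 = 5.7490 → slack

2, 3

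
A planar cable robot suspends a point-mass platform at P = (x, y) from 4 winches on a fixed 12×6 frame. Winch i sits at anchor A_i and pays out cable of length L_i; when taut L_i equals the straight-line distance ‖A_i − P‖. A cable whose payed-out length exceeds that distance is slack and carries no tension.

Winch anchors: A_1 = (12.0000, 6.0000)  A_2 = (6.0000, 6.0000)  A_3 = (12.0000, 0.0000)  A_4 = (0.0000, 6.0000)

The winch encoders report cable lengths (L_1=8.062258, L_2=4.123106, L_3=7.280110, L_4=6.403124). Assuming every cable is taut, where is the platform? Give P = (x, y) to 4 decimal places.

circle eqns → linear via eq_j − eq_1; set c_j = A_j·A_j − L_j²
c_1 = 144.0000+36.0000−65.0000 = 115.0000
12.0000·x + 0.0000·y = c_1−c_2 = 60.0000
0.0000·x + 12.0000·y = c_1−c_3 = 24.0000
24.0000·x + 0.0000·y = c_1−c_4 = 120.0000
solve first two rows → x=5.0000, y=2.0000
check cable 4: ‖A_4−P‖² = 41.0000 ≈ L_4² = 41.0000 ✓

(5.0000, 2.0000)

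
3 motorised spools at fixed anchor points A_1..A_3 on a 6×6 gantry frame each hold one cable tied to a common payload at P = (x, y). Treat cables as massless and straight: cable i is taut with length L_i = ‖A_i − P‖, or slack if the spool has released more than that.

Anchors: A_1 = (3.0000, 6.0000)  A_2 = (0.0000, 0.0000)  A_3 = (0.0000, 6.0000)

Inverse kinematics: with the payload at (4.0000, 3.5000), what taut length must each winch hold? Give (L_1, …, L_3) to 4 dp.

L_1: Δ = A_1−P = (-1.0000, 2.5000) → ‖Δ‖ = √7.2500 = 2.6926
L_2: Δ = A_2−P = (-4.0000, -3.5000) → ‖Δ‖ = √28.2500 = 5.3151
L_3: Δ = A_3−P = (-4.0000, 2.5000) → ‖Δ‖ = √22.2500 = 4.7170

(2.6926, 5.3151, 4.7170)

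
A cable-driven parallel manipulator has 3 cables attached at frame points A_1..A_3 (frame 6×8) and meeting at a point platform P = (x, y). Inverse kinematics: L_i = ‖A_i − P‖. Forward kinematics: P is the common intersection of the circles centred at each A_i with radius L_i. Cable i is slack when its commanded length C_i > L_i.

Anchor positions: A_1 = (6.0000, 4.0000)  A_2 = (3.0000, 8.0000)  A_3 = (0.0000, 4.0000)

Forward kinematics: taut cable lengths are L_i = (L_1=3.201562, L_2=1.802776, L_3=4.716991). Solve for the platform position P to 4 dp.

each cable: (A_i−P)·(A_i−P) = L_i²; let k_i = ‖A_i‖²−L_i²
k_1 = 36.0000+16.0000−10.2500 = 41.7500
row 1: 6.0000x − 8.0000y = -28.0000  (k_2=69.7500)
row 2: 12.0000x + 0.0000y = 48.0000  (k_3=-6.2500)
Cramer on rows 1–2 → x = 4.0000, y = 6.5000

(4.0000, 6.5000)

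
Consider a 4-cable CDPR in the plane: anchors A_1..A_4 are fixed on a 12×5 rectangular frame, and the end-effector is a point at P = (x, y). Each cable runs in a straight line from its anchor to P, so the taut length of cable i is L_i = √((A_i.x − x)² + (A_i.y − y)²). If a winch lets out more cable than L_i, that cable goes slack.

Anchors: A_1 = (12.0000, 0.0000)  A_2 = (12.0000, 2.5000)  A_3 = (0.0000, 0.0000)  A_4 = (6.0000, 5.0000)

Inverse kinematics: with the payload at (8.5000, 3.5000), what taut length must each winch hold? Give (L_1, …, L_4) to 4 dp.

L_1: Δ = A_1−P = (3.5000, -3.5000) → ‖Δ‖ = √24.5000 = 4.9497
L_2: Δ = A_2−P = (3.5000, -1.0000) → ‖Δ‖ = √13.2500 = 3.6401
L_3: Δ = A_3−P = (-8.5000, -3.5000) → ‖Δ‖ = √84.5000 = 9.1924
L_4: Δ = A_4−P = (-2.5000, 1.5000) → ‖Δ‖ = √8.5000 = 2.9155

(4.9497, 3.6401, 9.1924, 2.9155)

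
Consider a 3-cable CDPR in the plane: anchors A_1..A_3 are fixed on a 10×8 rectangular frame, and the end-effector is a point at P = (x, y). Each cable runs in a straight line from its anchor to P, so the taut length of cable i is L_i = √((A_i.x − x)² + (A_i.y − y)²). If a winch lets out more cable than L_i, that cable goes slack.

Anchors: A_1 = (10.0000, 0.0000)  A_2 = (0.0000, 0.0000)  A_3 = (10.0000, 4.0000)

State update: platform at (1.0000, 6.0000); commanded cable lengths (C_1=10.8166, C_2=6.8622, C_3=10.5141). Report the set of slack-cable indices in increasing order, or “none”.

2, 3

i=1: geometric 10.8167 vs commanded 10.8166 ⇒ taut
i=2: geometric 6.0828 vs commanded 6.8622 ⇒ slack
i=3: geometric 9.2195 vs commanded 10.5141 ⇒ slack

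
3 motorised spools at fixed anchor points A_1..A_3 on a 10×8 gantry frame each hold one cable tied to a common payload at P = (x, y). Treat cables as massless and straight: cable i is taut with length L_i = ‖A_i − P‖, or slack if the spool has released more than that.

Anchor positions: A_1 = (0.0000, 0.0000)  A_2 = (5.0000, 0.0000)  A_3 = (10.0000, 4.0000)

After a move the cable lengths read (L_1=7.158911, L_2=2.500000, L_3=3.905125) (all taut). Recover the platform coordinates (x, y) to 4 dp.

circle eqns → linear via eq_j − eq_1; set k_j = A_j·A_j − L_j²
k_1 = 0.0000+0.0000−51.2500 = -51.2500
-10.0000·x + 0.0000·y = k_1−k_2 = -70.0000
-20.0000·x − 8.0000·y = k_1−k_3 = -152.0000
solve first two rows → x=7.0000, y=1.5000

(7.0000, 1.5000)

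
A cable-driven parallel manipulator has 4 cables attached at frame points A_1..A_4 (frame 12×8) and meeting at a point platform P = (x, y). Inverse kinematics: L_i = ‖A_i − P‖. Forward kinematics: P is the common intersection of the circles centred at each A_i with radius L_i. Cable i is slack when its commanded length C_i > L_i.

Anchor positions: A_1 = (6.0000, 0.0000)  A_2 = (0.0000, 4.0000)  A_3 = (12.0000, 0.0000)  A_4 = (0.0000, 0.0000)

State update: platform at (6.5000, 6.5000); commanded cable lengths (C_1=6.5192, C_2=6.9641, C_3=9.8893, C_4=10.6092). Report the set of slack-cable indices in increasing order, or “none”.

i=1: geometric 6.5192 vs commanded 6.5192 ⇒ taut
i=2: geometric 6.9642 vs commanded 6.9641 ⇒ taut
i=3: geometric 8.5147 vs commanded 9.8893 ⇒ slack
i=4: geometric 9.1924 vs commanded 10.6092 ⇒ slack

3, 4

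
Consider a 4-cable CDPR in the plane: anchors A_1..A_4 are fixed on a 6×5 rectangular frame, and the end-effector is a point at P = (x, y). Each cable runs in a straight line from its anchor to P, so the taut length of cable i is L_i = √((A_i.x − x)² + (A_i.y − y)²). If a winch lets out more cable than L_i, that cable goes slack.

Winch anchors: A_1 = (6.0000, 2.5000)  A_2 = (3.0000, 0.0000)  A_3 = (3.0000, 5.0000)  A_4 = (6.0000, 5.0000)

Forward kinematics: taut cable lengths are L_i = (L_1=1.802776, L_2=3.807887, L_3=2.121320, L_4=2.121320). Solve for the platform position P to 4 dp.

circle eqns → linear via eq_j − eq_1; set q_j = A_j·A_j − L_j²
q_1 = 36.0000+6.2500−3.2500 = 39.0000
6.0000·x + 5.0000·y = q_1−q_2 = 44.5000
6.0000·x − 5.0000·y = q_1−q_3 = 9.5000
0.0000·x − 5.0000·y = q_1−q_4 = -17.5000
solve first two rows → x=4.5000, y=3.5000
check cable 4: ‖A_4−P‖² = 4.5000 ≈ L_4² = 4.5000 ✓

(4.5000, 3.5000)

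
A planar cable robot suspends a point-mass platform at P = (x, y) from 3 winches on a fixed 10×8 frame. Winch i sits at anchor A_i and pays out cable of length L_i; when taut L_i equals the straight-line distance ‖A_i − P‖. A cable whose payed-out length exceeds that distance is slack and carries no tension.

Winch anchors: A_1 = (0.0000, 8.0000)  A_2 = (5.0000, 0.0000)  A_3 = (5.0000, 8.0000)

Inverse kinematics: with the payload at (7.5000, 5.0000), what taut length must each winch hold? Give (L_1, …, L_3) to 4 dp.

L_1: Δ = A_1−P = (-7.5000, 3.0000) → ‖Δ‖ = √65.2500 = 8.0777
L_2: Δ = A_2−P = (-2.5000, -5.0000) → ‖Δ‖ = √31.2500 = 5.5902
L_3: Δ = A_3−P = (-2.5000, 3.0000) → ‖Δ‖ = √15.2500 = 3.9051

(8.0777, 5.5902, 3.9051)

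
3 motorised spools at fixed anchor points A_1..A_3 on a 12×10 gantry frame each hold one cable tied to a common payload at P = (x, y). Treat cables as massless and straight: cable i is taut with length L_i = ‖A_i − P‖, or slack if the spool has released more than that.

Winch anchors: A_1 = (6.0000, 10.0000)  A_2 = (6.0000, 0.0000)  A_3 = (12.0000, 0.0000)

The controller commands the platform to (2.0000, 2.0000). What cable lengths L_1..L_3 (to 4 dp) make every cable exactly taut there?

L_1 = √((6.0000−2.0000)² + (10.0000−2.0000)²) = 8.9443
L_2 = √((6.0000−2.0000)² + (0.0000−2.0000)²) = 4.4721
L_3 = √((12.0000−2.0000)² + (0.0000−2.0000)²) = 10.1980

(8.9443, 4.4721, 10.1980)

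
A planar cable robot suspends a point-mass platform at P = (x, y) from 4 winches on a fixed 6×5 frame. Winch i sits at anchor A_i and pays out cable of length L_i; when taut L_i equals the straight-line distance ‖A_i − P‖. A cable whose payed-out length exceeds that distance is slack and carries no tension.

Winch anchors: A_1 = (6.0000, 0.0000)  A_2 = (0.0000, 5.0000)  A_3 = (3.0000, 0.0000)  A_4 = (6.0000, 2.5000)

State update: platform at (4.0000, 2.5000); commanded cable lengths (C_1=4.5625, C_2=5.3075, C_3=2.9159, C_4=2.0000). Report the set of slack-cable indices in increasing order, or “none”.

cable 1: √((2.0000)²+(-2.5000)²)=3.2016, C_1=4.5625: slack
cable 2: √((-4.0000)²+(2.5000)²)=4.7170, C_2=5.3075: slack
cable 3: √((-1.0000)²+(-2.5000)²)=2.6926, C_3=2.9159: slack
cable 4: √((2.0000)²+(0.0000)²)=2.0000, C_4=2.0000: taut

1, 2, 3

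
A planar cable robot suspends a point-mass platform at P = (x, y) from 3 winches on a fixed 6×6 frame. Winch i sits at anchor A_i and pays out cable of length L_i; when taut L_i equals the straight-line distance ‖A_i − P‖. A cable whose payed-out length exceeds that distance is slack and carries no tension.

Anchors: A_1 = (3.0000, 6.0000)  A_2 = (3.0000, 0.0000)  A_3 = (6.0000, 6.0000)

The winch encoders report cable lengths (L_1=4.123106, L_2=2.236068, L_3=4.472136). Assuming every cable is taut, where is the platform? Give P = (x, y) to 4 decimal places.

circle eqns → linear via eq_j − eq_1; set c_j = A_j·A_j − L_j²
c_1 = 9.0000+36.0000−17.0000 = 28.0000
0.0000·x + 12.0000·y = c_1−c_2 = 24.0000
-6.0000·x + 0.0000·y = c_1−c_3 = -24.0000
solve first two rows → x=4.0000, y=2.0000

(4.0000, 2.0000)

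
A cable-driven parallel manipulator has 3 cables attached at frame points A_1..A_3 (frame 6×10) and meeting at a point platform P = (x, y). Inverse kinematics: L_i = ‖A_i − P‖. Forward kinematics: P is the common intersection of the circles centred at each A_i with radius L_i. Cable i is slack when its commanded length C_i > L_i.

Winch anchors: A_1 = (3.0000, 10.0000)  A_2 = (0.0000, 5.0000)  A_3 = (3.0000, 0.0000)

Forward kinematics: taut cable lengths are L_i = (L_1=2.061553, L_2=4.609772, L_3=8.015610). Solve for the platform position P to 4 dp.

(3.5000, 8.0000)

circle eqns → linear via eq_j − eq_1; set c_j = A_j·A_j − L_j²
c_1 = 9.0000+100.0000−4.2500 = 104.7500
6.0000·x + 10.0000·y = c_1−c_2 = 101.0000
0.0000·x + 20.0000·y = c_1−c_3 = 160.0000
solve first two rows → x=3.5000, y=8.0000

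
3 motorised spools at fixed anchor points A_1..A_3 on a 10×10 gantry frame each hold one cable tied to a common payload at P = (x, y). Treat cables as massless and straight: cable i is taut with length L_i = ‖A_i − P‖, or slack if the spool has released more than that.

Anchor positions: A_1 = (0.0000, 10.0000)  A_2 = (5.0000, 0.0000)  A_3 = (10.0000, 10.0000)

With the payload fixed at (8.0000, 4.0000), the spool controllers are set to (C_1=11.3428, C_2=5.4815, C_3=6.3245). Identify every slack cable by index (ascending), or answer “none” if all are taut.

1, 2

cable 1: √((-8.0000)²+(6.0000)²)=10.0000, C_1=11.3428: slack
cable 2: √((-3.0000)²+(-4.0000)²)=5.0000, C_2=5.4815: slack
cable 3: √((2.0000)²+(6.0000)²)=6.3246, C_3=6.3245: taut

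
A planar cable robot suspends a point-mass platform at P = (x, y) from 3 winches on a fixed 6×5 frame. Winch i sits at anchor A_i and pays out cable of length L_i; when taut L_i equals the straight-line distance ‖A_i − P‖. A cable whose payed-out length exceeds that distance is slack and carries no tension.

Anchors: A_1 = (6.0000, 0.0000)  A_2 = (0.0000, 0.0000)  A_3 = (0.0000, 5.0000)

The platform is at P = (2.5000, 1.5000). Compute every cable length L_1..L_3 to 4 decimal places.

(3.8079, 2.9155, 4.3012)

L_1: Δ = A_1−P = (3.5000, -1.5000) → ‖Δ‖ = √14.5000 = 3.8079
L_2: Δ = A_2−P = (-2.5000, -1.5000) → ‖Δ‖ = √8.5000 = 2.9155
L_3: Δ = A_3−P = (-2.5000, 3.5000) → ‖Δ‖ = √18.5000 = 4.3012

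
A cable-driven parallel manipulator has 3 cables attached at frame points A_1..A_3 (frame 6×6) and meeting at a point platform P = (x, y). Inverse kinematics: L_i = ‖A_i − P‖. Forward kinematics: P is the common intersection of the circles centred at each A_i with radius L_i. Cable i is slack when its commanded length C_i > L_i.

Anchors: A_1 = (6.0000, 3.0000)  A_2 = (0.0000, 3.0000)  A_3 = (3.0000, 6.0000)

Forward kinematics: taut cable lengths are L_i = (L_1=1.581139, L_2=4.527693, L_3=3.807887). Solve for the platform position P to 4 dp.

each cable: (A_i−P)·(A_i−P) = L_i²; let k_i = ‖A_i‖²−L_i²
k_1 = 36.0000+9.0000−2.5000 = 42.5000
row 1: 12.0000x + 0.0000y = 54.0000  (k_2=-11.5000)
row 2: 6.0000x − 6.0000y = 12.0000  (k_3=30.5000)
Cramer on rows 1–2 → x = 4.5000, y = 2.5000

(4.5000, 2.5000)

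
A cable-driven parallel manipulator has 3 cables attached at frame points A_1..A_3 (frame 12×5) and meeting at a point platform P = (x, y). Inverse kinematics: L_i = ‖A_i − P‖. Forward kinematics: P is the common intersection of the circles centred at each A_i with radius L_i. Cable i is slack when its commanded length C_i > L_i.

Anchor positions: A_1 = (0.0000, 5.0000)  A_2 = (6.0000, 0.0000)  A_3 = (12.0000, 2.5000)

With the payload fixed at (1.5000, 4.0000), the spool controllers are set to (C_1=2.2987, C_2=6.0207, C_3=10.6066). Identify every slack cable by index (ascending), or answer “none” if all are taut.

1

cable 1: √((-1.5000)²+(1.0000)²)=1.8028, C_1=2.2987: slack
cable 2: √((4.5000)²+(-4.0000)²)=6.0208, C_2=6.0207: taut
cable 3: √((10.5000)²+(-1.5000)²)=10.6066, C_3=10.6066: taut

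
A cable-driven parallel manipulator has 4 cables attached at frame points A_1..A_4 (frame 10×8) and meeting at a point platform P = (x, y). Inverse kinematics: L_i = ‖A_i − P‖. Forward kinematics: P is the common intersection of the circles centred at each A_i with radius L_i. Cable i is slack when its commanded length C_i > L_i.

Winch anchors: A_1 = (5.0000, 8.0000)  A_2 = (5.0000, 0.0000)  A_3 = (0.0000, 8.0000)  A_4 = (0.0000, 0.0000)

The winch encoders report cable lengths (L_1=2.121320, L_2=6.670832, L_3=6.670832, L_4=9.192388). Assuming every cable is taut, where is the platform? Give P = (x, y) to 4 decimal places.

expand ‖A_i−P‖²=L_i² and subtract eq 1 (q_i ≔ ‖A_i‖²−L_i²)
q_1 = 25.0000+64.0000−4.5000 = 84.5000
eq1−eq2 → [0.0000  16.0000]·P = 104.0000
eq1−eq3 → [10.0000  0.0000]·P = 65.0000
eq1−eq4 → [10.0000  16.0000]·P = 169.0000
2×2 solve → P = (6.5000, 6.5000)
check cable 4: ‖A_4−P‖² = 84.5000 ≈ L_4² = 84.5000 ✓

(6.5000, 6.5000)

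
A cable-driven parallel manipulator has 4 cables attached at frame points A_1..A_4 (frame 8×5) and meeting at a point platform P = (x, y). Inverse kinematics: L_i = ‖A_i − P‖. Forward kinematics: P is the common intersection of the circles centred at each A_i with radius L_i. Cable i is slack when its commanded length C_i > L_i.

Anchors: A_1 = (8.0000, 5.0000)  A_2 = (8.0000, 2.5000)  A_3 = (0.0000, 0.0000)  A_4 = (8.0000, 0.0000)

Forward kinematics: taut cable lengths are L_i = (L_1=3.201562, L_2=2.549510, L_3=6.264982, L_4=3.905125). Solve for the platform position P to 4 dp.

circle eqns → linear via eq_j − eq_1; set k_j = A_j·A_j − L_j²
k_1 = 64.0000+25.0000−10.2500 = 78.7500
0.0000·x + 5.0000·y = k_1−k_2 = 15.0000
16.0000·x + 10.0000·y = k_1−k_3 = 118.0000
0.0000·x + 10.0000·y = k_1−k_4 = 30.0000
solve first two rows → x=5.5000, y=3.0000
check cable 4: ‖A_4−P‖² = 15.2500 ≈ L_4² = 15.2500 ✓

(5.5000, 3.0000)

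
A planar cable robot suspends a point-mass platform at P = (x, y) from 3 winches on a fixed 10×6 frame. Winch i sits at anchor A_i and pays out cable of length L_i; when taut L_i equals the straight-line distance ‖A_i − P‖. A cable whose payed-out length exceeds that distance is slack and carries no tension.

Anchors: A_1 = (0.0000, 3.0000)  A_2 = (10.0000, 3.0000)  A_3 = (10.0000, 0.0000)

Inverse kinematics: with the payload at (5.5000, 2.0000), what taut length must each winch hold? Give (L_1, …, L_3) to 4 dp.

(5.5902, 4.6098, 4.9244)

L_1: Δ = A_1−P = (-5.5000, 1.0000) → ‖Δ‖ = √31.2500 = 5.5902
L_2: Δ = A_2−P = (4.5000, 1.0000) → ‖Δ‖ = √21.2500 = 4.6098
L_3: Δ = A_3−P = (4.5000, -2.0000) → ‖Δ‖ = √24.2500 = 4.9244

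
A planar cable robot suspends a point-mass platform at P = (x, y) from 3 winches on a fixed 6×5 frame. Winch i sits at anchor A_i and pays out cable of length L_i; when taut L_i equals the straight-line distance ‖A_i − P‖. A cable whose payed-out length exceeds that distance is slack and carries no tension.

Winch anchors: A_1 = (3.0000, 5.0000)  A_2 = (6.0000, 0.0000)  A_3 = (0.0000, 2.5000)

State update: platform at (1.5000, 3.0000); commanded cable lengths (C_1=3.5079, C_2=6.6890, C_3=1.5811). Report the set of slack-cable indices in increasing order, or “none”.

1, 2

i=1: geometric 2.5000 vs commanded 3.5079 ⇒ slack
i=2: geometric 5.4083 vs commanded 6.6890 ⇒ slack
i=3: geometric 1.5811 vs commanded 1.5811 ⇒ taut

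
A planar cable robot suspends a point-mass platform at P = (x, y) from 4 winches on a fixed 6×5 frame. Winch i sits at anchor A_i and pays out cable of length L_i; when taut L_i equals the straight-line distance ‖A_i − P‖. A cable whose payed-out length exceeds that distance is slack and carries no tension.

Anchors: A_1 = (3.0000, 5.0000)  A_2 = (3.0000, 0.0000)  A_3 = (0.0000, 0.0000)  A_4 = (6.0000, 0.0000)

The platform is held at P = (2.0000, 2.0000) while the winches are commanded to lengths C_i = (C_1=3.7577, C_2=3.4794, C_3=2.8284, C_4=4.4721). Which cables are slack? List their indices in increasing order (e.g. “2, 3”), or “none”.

i=1: geometric 3.1623 vs commanded 3.7577 ⇒ slack
i=2: geometric 2.2361 vs commanded 3.4794 ⇒ slack
i=3: geometric 2.8284 vs commanded 2.8284 ⇒ taut
i=4: geometric 4.4721 vs commanded 4.4721 ⇒ taut

1, 2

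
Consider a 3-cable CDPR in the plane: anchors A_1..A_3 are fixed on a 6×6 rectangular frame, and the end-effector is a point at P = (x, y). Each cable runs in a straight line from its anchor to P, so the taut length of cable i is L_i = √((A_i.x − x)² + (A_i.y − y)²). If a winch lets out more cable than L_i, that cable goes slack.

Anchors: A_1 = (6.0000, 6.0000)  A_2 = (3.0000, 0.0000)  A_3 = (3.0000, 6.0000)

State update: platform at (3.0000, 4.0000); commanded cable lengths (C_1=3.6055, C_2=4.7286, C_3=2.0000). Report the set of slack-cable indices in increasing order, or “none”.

i=1: geometric 3.6056 vs commanded 3.6055 ⇒ taut
i=2: geometric 4.0000 vs commanded 4.7286 ⇒ slack
i=3: geometric 2.0000 vs commanded 2.0000 ⇒ taut

2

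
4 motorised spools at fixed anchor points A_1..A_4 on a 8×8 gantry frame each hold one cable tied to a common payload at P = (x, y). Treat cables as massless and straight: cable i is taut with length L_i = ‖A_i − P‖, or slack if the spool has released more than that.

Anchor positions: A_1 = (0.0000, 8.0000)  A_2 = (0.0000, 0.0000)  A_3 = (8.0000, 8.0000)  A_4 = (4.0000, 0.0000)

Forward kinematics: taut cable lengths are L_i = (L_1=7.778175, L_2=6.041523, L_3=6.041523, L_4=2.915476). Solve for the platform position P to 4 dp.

(5.5000, 2.5000)

circle eqns → linear via eq_j − eq_1; set q_j = A_j·A_j − L_j²
q_1 = 0.0000+64.0000−60.5000 = 3.5000
0.0000·x + 16.0000·y = q_1−q_2 = 40.0000
-16.0000·x + 0.0000·y = q_1−q_3 = -88.0000
-8.0000·x + 16.0000·y = q_1−q_4 = -4.0000
solve first two rows → x=5.5000, y=2.5000
check cable 4: ‖A_4−P‖² = 8.5000 ≈ L_4² = 8.5000 ✓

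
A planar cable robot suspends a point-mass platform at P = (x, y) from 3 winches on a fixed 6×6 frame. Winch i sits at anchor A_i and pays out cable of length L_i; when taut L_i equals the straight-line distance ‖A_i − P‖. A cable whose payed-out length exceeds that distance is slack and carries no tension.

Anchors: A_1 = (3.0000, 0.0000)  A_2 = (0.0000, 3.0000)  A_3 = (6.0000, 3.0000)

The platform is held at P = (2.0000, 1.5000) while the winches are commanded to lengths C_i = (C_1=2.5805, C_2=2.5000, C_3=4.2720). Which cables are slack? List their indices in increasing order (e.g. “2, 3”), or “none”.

i=1: geometric 1.8028 vs commanded 2.5805 ⇒ slack
i=2: geometric 2.5000 vs commanded 2.5000 ⇒ taut
i=3: geometric 4.2720 vs commanded 4.2720 ⇒ taut

1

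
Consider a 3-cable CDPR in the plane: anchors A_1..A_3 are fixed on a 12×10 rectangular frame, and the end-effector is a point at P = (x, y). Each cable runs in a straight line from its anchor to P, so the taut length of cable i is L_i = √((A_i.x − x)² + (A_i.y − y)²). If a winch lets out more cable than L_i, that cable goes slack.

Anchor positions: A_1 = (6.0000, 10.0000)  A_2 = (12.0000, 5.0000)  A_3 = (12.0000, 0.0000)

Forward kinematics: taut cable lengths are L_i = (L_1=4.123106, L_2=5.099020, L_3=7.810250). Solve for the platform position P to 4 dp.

circle eqns → linear via eq_j − eq_1; set c_j = A_j·A_j − L_j²
c_1 = 36.0000+100.0000−17.0000 = 119.0000
-12.0000·x + 10.0000·y = c_1−c_2 = -24.0000
-12.0000·x + 20.0000·y = c_1−c_3 = 36.0000
solve first two rows → x=7.0000, y=6.0000

(7.0000, 6.0000)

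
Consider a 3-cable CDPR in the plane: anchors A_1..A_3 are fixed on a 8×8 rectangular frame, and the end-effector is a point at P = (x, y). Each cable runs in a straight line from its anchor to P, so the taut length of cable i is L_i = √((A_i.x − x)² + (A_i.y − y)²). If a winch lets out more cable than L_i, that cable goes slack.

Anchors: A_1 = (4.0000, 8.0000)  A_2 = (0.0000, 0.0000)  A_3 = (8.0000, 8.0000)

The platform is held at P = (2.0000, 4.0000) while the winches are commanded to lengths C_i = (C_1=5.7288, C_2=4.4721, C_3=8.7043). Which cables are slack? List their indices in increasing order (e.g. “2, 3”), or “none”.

1, 3

cable 1: √((2.0000)²+(4.0000)²)=4.4721, C_1=5.7288: slack
cable 2: √((-2.0000)²+(-4.0000)²)=4.4721, C_2=4.4721: taut
cable 3: √((6.0000)²+(4.0000)²)=7.2111, C_3=8.7043: slack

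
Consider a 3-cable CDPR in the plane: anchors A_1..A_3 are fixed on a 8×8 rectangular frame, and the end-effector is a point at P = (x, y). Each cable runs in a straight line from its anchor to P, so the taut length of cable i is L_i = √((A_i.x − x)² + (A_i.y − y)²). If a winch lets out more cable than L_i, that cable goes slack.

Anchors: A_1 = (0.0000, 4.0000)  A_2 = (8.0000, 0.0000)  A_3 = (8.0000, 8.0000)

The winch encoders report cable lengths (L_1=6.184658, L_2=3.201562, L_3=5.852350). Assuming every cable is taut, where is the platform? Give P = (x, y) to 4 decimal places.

(6.0000, 2.5000)

expand ‖A_i−P‖²=L_i² and subtract eq 1 (c_i ≔ ‖A_i‖²−L_i²)
c_1 = 0.0000+16.0000−38.2500 = -22.2500
eq1−eq2 → [-16.0000  8.0000]·P = -76.0000
eq1−eq3 → [-16.0000  -8.0000]·P = -116.0000
2×2 solve → P = (6.0000, 2.5000)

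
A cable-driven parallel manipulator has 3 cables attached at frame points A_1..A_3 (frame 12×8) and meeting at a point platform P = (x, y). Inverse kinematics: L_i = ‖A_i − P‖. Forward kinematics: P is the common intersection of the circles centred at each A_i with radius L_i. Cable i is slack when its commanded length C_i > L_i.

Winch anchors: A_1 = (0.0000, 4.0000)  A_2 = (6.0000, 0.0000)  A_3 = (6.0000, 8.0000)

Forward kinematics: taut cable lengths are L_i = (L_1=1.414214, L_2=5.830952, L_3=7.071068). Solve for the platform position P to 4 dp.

circle eqns → linear via eq_j − eq_1; set q_j = A_j·A_j − L_j²
q_1 = 0.0000+16.0000−2.0000 = 14.0000
-12.0000·x + 8.0000·y = q_1−q_2 = 12.0000
-12.0000·x − 8.0000·y = q_1−q_3 = -36.0000
solve first two rows → x=1.0000, y=3.0000

(1.0000, 3.0000)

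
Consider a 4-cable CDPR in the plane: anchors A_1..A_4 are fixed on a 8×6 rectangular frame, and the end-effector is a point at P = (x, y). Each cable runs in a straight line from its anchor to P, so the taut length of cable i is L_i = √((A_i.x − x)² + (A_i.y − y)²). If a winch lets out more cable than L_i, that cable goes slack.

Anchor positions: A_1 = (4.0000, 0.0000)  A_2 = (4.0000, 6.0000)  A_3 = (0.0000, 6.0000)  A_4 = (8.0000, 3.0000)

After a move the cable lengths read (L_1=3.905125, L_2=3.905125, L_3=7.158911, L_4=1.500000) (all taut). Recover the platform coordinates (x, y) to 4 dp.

(6.5000, 3.0000)

each cable: (A_i−P)·(A_i−P) = L_i²; let k_i = ‖A_i‖²−L_i²
k_1 = 16.0000+0.0000−15.2500 = 0.7500
row 1: 0.0000x − 12.0000y = -36.0000  (k_2=36.7500)
row 2: 8.0000x − 12.0000y = 16.0000  (k_3=-15.2500)
row 3: -8.0000x − 6.0000y = -70.0000  (k_4=70.7500)
Cramer on rows 1–2 → x = 6.5000, y = 3.0000
check cable 4: ‖A_4−P‖² = 2.2500 ≈ L_4² = 2.2500 ✓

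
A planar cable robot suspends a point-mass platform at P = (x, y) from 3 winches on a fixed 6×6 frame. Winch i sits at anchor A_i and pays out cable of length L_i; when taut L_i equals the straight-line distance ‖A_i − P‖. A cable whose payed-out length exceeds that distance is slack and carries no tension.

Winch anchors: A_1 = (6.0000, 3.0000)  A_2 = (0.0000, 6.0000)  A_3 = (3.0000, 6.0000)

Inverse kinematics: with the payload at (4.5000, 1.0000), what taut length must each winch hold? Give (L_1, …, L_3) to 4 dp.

(2.5000, 6.7268, 5.2202)

cable 1: Δx=1.5000, Δy=2.0000; L_1 = √(Δx²+Δy²) = 2.5000
cable 2: Δx=-4.5000, Δy=5.0000; L_2 = √(Δx²+Δy²) = 6.7268
cable 3: Δx=-1.5000, Δy=5.0000; L_3 = √(Δx²+Δy²) = 5.2202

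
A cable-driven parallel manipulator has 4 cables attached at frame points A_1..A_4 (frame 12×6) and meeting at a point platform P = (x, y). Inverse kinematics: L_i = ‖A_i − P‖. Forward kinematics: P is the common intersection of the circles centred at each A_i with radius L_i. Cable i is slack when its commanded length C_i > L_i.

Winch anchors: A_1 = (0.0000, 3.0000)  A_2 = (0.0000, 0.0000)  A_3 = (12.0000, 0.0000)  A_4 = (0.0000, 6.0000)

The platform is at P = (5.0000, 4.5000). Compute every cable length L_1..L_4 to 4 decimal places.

(5.2202, 6.7268, 8.3217, 5.2202)

L_1: Δ = A_1−P = (-5.0000, -1.5000) → ‖Δ‖ = √27.2500 = 5.2202
L_2: Δ = A_2−P = (-5.0000, -4.5000) → ‖Δ‖ = √45.2500 = 6.7268
L_3: Δ = A_3−P = (7.0000, -4.5000) → ‖Δ‖ = √69.2500 = 8.3217
L_4: Δ = A_4−P = (-5.0000, 1.5000) → ‖Δ‖ = √27.2500 = 5.2202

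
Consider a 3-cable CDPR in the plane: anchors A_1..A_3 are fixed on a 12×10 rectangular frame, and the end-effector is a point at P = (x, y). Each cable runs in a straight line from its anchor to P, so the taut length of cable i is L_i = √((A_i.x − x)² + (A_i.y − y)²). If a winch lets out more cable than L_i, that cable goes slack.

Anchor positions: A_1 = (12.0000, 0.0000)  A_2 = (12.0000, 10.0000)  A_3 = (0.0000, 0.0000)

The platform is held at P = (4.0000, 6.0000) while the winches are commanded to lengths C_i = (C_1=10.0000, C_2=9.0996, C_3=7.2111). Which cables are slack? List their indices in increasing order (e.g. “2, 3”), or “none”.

i=1: geometric 10.0000 vs commanded 10.0000 ⇒ taut
i=2: geometric 8.9443 vs commanded 9.0996 ⇒ slack
i=3: geometric 7.2111 vs commanded 7.2111 ⇒ taut

2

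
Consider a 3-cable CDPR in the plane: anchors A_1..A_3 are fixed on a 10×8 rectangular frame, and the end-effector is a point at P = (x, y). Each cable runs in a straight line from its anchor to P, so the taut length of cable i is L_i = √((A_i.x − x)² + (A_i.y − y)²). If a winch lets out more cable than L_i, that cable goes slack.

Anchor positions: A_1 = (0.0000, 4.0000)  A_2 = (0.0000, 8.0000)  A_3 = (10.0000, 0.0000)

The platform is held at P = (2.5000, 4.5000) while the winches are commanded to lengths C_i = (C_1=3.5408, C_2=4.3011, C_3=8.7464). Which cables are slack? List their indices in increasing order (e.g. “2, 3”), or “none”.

1

i=1: geometric 2.5495 vs commanded 3.5408 ⇒ slack
i=2: geometric 4.3012 vs commanded 4.3011 ⇒ taut
i=3: geometric 8.7464 vs commanded 8.7464 ⇒ taut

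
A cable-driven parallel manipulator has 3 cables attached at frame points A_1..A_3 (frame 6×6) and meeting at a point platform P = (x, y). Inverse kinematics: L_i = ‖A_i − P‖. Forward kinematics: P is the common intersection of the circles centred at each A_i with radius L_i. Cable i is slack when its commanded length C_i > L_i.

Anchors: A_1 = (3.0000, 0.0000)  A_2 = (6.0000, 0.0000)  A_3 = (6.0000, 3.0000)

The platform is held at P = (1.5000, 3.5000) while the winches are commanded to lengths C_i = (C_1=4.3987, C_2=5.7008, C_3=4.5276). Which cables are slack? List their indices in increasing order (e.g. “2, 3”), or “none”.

cable 1: √((1.5000)²+(-3.5000)²)=3.8079, C_1=4.3987: slack
cable 2: √((4.5000)²+(-3.5000)²)=5.7009, C_2=5.7008: taut
cable 3: √((4.5000)²+(-0.5000)²)=4.5277, C_3=4.5276: taut

1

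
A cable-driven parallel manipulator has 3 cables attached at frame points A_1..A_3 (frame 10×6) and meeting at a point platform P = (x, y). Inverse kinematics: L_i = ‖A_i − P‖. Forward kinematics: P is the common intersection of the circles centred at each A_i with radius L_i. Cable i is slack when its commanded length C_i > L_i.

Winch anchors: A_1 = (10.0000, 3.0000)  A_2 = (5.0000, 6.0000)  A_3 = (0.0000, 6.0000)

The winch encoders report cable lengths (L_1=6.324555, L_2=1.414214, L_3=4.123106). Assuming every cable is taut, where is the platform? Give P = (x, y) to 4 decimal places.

(4.0000, 5.0000)

each cable: (A_i−P)·(A_i−P) = L_i²; let q_i = ‖A_i‖²−L_i²
q_1 = 100.0000+9.0000−40.0000 = 69.0000
row 1: 10.0000x − 6.0000y = 10.0000  (q_2=59.0000)
row 2: 20.0000x − 6.0000y = 50.0000  (q_3=19.0000)
Cramer on rows 1–2 → x = 4.0000, y = 5.0000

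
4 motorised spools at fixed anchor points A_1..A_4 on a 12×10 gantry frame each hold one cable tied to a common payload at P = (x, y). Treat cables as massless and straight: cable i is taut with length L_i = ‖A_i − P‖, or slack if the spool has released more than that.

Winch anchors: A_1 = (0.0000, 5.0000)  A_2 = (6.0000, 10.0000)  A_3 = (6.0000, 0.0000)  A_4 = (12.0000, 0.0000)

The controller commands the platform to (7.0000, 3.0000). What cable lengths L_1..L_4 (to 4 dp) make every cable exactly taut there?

L_1: Δ = A_1−P = (-7.0000, 2.0000) → ‖Δ‖ = √53.0000 = 7.2801
L_2: Δ = A_2−P = (-1.0000, 7.0000) → ‖Δ‖ = √50.0000 = 7.0711
L_3: Δ = A_3−P = (-1.0000, -3.0000) → ‖Δ‖ = √10.0000 = 3.1623
L_4: Δ = A_4−P = (5.0000, -3.0000) → ‖Δ‖ = √34.0000 = 5.8310

(7.2801, 7.0711, 3.1623, 5.8310)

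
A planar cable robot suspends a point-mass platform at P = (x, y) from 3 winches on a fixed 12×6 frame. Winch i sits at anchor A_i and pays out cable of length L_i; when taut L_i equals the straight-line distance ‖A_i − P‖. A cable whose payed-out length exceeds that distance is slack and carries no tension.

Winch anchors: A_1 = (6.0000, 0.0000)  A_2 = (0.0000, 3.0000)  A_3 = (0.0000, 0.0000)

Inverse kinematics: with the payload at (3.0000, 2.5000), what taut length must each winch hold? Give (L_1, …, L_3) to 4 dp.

(3.9051, 3.0414, 3.9051)

L_1 = √((6.0000−3.0000)² + (0.0000−2.5000)²) = 3.9051
L_2 = √((0.0000−3.0000)² + (3.0000−2.5000)²) = 3.0414
L_3 = √((0.0000−3.0000)² + (0.0000−2.5000)²) = 3.9051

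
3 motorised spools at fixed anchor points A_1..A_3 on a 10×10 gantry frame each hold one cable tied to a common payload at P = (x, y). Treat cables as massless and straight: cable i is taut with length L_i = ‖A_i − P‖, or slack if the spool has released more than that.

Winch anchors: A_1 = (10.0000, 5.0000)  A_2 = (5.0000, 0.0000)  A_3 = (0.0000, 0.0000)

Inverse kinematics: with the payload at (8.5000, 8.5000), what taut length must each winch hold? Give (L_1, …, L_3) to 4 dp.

(3.8079, 9.1924, 12.0208)

cable 1: Δx=1.5000, Δy=-3.5000; L_1 = √(Δx²+Δy²) = 3.8079
cable 2: Δx=-3.5000, Δy=-8.5000; L_2 = √(Δx²+Δy²) = 9.1924
cable 3: Δx=-8.5000, Δy=-8.5000; L_3 = √(Δx²+Δy²) = 12.0208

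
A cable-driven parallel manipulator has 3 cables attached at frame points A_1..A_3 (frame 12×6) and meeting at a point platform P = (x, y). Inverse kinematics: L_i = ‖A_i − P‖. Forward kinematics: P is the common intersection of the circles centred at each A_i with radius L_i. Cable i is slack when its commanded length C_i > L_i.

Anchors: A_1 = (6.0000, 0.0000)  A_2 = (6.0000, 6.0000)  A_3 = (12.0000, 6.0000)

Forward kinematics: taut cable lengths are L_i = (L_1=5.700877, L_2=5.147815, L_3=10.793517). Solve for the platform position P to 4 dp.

expand ‖A_i−P‖²=L_i² and subtract eq 1 (q_i ≔ ‖A_i‖²−L_i²)
q_1 = 36.0000+0.0000−32.5000 = 3.5000
eq1−eq2 → [0.0000  -12.0000]·P = -42.0000
eq1−eq3 → [-12.0000  -12.0000]·P = -60.0000
2×2 solve → P = (1.5000, 3.5000)

(1.5000, 3.5000)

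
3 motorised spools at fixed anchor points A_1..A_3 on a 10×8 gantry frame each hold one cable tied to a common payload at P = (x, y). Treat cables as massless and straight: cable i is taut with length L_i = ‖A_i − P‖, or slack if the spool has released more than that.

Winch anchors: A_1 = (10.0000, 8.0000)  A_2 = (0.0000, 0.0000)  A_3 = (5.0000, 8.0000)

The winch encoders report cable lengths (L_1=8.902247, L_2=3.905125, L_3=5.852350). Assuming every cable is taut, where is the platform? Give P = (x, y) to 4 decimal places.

expand ‖A_i−P‖²=L_i² and subtract eq 1 (q_i ≔ ‖A_i‖²−L_i²)
q_1 = 100.0000+64.0000−79.2500 = 84.7500
eq1−eq2 → [20.0000  16.0000]·P = 100.0000
eq1−eq3 → [10.0000  0.0000]·P = 30.0000
2×2 solve → P = (3.0000, 2.5000)

(3.0000, 2.5000)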